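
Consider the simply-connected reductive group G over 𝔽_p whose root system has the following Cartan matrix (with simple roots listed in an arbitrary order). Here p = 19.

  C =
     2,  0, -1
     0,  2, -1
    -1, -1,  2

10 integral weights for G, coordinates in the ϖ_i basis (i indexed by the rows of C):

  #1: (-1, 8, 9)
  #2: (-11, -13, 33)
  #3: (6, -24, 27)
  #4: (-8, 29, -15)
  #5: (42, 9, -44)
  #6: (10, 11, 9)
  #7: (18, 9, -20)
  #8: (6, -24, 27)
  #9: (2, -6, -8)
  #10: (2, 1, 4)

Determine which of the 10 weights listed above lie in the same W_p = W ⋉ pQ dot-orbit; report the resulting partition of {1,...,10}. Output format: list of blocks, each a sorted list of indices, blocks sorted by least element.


Root system A_3: the 3×3 matrix C matches after relabeling.

W_19-reps of the 10 weights in Ā_19 (same 3-coord order as C):

  λ_1 → (0, 9, 10);  λ_2 → (5, 3, 4);  λ_3 → (5, 3, 4);  λ_4 → (3, 2, 5);  λ_5 → (5, 0, 9);  λ_6 → (3, 2, 5);  λ_7 → (0, 9, 10);  λ_8 → (5, 3, 4);  λ_9 → (5, 3, 4);  λ_10 → (3, 2, 5)

The 10 indices split into 4 linkage classes (same alcove rep ⇔ same W_19-dot-orbit):

[[1, 7], [2, 3, 8, 9], [4, 6, 10], [5]]


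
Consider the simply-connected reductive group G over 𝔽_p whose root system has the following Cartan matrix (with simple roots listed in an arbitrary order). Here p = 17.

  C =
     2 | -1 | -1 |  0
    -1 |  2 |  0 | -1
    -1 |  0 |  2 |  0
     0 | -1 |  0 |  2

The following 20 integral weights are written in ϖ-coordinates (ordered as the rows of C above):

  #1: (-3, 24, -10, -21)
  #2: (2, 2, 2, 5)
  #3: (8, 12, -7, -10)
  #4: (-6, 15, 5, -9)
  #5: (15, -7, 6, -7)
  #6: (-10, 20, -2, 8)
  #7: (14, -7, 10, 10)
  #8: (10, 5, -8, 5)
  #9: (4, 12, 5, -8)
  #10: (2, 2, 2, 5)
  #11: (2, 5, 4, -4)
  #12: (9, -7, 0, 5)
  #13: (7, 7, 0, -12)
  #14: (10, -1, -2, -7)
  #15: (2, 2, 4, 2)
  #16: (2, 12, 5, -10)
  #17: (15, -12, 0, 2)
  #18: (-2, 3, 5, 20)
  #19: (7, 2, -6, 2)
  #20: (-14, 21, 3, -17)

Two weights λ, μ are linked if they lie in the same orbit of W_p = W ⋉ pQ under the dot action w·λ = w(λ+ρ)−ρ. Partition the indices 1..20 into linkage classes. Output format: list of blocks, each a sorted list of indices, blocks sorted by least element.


Type A_4, rank 4, |W|=120; reorder rows/cols to standard.

Alcove-folded reps (p=17, 20 weights, presented ϖ-order):

    1: (3, 3, 3, 6)
    2: (3, 3, 3, 6)
    3: (3, 4, 1, 4)
    4: (5, 3, 1, 8)
    5: (4, 6, 1, 0)
    6: (3, 4, 1, 4)
    7: (3, 3, 3, 6)
    8: (4, 6, 1, 0)
    9: (4, 6, 1, 0)
    10: (3, 3, 3, 6)
    11: (3, 3, 5, 3)
    12: (4, 6, 1, 0)
    13: (5, 3, 1, 8)
    14: (4, 6, 1, 0)
    15: (3, 3, 5, 3)
    16: (3, 4, 1, 4)
    17: (5, 3, 1, 8)
    18: (3, 4, 1, 4)
    19: (3, 3, 5, 3)
    20: (3, 4, 1, 4)

Partition of {1..20} into 5 W_17-dot-orbits:

[[1, 2, 7, 10], [3, 6, 16, 18, 20], [4, 13, 17], [5, 8, 9, 12, 14], [11, 15, 19]]


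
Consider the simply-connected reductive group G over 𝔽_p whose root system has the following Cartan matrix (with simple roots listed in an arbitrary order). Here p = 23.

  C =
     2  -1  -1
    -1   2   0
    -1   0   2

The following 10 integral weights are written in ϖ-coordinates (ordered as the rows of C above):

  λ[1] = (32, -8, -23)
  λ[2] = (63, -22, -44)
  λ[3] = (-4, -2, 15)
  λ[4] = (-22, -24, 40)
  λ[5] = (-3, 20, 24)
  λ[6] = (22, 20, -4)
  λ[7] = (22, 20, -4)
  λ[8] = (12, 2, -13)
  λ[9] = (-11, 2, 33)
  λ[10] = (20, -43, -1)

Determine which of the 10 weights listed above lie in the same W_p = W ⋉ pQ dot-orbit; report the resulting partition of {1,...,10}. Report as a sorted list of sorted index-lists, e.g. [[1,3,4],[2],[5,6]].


Root system A_3: the 3×3 matrix C matches after relabeling.

Folding the 10 weights λ_j+ρ into Ā_23 (reps in the given 3-coord order):

  1: (1, 3, 12) · 2: (2, 0, 18) · 3: (1, 3, 12) · 4: (2, 0, 18) · 5: (0, 2, 2) · 6: (2, 0, 18) · 7: (2, 0, 18) · 8: (1, 3, 12) · 9: (1, 3, 12) · 10: (0, 2, 2)

The 10 indices split into 3 linkage classes (same alcove rep ⇔ same W_23-dot-orbit):

[[1, 3, 8, 9], [2, 4, 6, 7], [5, 10]]


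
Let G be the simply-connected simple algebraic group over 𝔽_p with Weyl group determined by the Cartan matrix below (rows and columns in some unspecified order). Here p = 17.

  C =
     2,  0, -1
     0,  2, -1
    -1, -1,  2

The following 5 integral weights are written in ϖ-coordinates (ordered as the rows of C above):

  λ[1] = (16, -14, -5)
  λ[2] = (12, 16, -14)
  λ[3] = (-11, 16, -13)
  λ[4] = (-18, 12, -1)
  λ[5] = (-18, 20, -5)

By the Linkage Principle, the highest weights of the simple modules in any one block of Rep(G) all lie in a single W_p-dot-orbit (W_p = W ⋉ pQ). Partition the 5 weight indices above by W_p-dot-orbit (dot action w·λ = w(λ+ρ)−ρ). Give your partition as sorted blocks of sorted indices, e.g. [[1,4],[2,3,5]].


C ↔ A_3 under row/col permutation; |W(A_3)| = 24.

λ_j+ρ reflected into Ā_17 (⟨·,θ^∨⟩≤17); 3-tuples as given:

  λ_1+ρ ↦ (0, 4, 13) · λ_2+ρ ↦ (0, 4, 13) · λ_3+ρ ↦ (7, 0, 5) · λ_4+ρ ↦ (0, 4, 13) · λ_5+ρ ↦ (0, 4, 13)

These 5 weights hit 2 W_17-dot-orbits; sizes (4, 1):

[[1, 2, 4, 5], [3]]


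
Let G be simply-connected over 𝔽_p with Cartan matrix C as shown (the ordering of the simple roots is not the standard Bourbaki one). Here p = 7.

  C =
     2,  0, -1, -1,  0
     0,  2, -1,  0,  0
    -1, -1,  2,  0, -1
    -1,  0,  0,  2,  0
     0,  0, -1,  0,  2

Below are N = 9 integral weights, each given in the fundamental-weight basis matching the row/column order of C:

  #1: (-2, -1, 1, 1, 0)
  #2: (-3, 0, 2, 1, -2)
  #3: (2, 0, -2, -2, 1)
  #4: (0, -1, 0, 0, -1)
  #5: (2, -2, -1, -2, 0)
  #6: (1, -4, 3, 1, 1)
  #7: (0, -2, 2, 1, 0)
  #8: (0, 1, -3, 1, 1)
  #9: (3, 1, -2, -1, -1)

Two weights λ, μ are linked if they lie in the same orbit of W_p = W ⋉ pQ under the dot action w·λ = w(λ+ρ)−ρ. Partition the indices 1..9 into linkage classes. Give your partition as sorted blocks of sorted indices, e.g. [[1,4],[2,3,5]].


Type D_5, rank 5, |W|=1920; reorder rows/cols to standard.

Ā_7 reps of the 9 weights (D_5, coords as presented):

    [1] (1, 0, 1, 1, 1)
    [2] (2, 1, 0, 0, 1)
    [3] (1, 0, 1, 1, 1)
    [4] (1, 0, 1, 1, 0)
    [5] (1, 0, 1, 1, 0)
    [6] (1, 0, 1, 1, 1)
    [7] (2, 1, 0, 0, 1)
    [8] (1, 0, 1, 1, 0)
    [9] (2, 1, 0, 0, 1)

These 9 weights hit 3 W_7-dot-orbits; sizes (3, 3, 3):

[[1, 3, 6], [2, 7, 9], [4, 5, 8]]


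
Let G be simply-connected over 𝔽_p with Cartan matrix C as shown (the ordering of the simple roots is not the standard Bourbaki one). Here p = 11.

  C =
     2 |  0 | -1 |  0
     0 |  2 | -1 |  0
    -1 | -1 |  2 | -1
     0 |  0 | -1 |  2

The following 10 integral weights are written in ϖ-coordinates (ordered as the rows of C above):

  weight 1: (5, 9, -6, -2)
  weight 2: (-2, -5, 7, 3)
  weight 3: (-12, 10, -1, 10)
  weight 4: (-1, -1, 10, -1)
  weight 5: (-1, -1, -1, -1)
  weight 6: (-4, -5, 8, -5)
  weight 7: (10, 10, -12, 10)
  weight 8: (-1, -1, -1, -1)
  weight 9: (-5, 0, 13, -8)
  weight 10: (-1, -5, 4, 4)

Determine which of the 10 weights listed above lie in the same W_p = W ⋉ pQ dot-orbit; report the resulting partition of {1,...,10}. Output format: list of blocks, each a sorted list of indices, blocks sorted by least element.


Root system D_4: the 4×4 matrix C matches after relabeling.

λ_j+ρ reflected into Ā_11 (⟨·,θ^∨⟩≤11); 4-tuples as given:

  [1] (0, 4, 1, 5)
  [2] (0, 3, 1, 3)
  [3] (0, 0, 0, 0)
  [4] (0, 0, 0, 0)
  [5] (0, 0, 0, 0)
  [6] (1, 2, 2, 2)
  [7] (0, 0, 0, 0)
  [8] (0, 0, 0, 0)
  [9] (0, 3, 1, 3)
  [10] (0, 4, 1, 5)

Grouping the 10 weights by Ā_11-representative: 4 linkage classes.

[[1, 10], [2, 9], [3, 4, 5, 7, 8], [6]]


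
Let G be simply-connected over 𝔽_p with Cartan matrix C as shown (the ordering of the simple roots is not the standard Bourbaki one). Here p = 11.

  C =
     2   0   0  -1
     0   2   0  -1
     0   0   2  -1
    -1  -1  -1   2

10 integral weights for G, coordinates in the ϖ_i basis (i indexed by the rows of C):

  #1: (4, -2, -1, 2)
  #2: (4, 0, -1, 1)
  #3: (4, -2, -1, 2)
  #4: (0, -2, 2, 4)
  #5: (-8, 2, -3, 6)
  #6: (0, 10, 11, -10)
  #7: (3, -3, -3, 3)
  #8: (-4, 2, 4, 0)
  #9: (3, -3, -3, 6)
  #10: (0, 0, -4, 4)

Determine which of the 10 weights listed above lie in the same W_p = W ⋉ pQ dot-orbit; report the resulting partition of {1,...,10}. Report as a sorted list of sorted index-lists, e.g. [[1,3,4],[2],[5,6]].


Root system D_4: the 4×4 matrix C matches after relabeling.

Alcove-folded reps (p=11, 10 weights, presented ϖ-order):

  [1] (5, 1, 0, 2) · [2] (5, 1, 0, 2) · [3] (5, 1, 0, 2) · [4] (1, 1, 3, 2) · [5] (5, 1, 0, 2) · [6] (5, 1, 0, 2) · [7] (4, 2, 2, 0) · [8] (1, 1, 3, 2) · [9] (4, 2, 2, 0) · [10] (1, 1, 3, 2)

These 10 weights hit 3 W_11-dot-orbits; sizes (5, 3, 2):

[[1, 2, 3, 5, 6], [4, 8, 10], [7, 9]]


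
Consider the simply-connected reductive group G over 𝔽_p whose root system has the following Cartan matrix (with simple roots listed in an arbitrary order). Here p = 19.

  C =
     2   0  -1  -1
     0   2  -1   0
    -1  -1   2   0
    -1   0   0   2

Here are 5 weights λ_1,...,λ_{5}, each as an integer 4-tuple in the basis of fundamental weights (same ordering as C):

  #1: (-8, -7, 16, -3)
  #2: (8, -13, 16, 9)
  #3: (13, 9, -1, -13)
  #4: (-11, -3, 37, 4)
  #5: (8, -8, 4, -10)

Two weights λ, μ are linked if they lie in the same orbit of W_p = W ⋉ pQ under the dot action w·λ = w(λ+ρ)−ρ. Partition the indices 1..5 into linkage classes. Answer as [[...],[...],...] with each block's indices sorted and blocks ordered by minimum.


A_4 Cartan matrix, 4 simple roots permuted; ρ=(1,1,1,1).

Ā_19 reps of the 5 weights (A_4, coords as presented):

  λ_1 → (2, 6, 2, 7)
  λ_2 → (2, 5, 0, 7)
  λ_3 → (2, 5, 0, 7)
  λ_4 → (2, 5, 0, 7)
  λ_5 → (2, 5, 0, 7)

Partition of {1..5} into 2 W_19-dot-orbits:

[[1], [2, 3, 4, 5]]


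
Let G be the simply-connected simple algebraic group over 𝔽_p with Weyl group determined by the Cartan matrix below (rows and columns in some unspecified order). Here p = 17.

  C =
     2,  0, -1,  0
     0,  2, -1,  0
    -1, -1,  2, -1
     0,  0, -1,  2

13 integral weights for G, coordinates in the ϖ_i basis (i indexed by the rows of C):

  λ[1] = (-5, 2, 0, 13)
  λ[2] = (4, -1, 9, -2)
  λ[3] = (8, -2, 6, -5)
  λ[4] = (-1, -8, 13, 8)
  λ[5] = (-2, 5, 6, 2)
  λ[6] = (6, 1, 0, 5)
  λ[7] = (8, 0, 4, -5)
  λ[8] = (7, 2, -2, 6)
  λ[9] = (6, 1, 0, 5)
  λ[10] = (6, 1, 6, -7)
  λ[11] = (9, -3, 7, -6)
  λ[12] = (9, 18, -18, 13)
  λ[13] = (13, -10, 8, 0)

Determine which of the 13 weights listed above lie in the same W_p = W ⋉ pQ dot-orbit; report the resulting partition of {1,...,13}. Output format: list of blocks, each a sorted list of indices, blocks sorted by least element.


Cartan matrix: type D_4 (|W|=192); un-permuting the 4 rows.

Each λ_j+ρ reduced to Ā_17; 4-tuples below use C's row order:

  λ_1 → (1, 0, 2, 11);  λ_2 → (5, 0, 2, 1);  λ_3 → (9, 1, 1, 4);  λ_4 → (6, 1, 0, 3);  λ_5 → (1, 6, 1, 3);  λ_6 → (7, 2, 1, 6);  λ_7 → (9, 1, 1, 4);  λ_8 → (7, 2, 1, 6);  λ_9 → (7, 2, 1, 6);  λ_10 → (7, 2, 1, 6);  λ_11 → (9, 1, 1, 4);  λ_12 → (5, 0, 2, 1);  λ_13 → (7, 2, 1, 6)

Partition of {1..13} into 6 W_17-dot-orbits:

[[1], [2, 12], [3, 7, 11], [4], [5], [6, 8, 9, 10, 13]]


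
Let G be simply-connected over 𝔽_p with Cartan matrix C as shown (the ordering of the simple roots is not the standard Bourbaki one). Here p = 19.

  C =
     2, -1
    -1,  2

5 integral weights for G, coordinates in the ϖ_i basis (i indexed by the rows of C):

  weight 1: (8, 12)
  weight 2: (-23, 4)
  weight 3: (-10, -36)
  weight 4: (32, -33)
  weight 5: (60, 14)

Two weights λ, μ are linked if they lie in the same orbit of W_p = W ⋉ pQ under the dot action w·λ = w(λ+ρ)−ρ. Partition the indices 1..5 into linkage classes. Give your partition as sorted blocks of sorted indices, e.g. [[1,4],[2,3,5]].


A_2 Cartan matrix, 2 simple roots permuted; ρ=(1,1).

Each λ_j+ρ reduced to Ā_19; 2-tuples below use C's row order:

  [1] (6, 10) · [2] (2, 14) · [3] (6, 10) · [4] (13, 5) · [5] (4, 15)

Linkage partition of the 5 weights (4 classes, p=19):

[[1, 3], [2], [4], [5]]


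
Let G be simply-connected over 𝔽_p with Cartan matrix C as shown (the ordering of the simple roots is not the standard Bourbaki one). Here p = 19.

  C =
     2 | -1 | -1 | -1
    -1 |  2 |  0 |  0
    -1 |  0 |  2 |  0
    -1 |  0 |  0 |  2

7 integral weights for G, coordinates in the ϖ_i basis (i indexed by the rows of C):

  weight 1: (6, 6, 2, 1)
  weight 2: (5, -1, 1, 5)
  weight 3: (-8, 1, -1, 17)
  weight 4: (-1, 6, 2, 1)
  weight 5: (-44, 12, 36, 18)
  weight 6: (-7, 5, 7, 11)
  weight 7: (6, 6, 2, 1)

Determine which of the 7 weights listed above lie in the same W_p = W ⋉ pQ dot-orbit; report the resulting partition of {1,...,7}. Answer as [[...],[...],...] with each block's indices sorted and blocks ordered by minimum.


C ↔ D_4 under row/col permutation; |W(D_4)| = 192.

Each λ_j+ρ reduced to Ā_19; 4-tuples below use C's row order:

    1: (0, 7, 3, 2)
    2: (5, 0, 2, 6)
    3: (5, 0, 2, 6)
    4: (0, 7, 3, 2)
    5: (5, 0, 2, 6)
    6: (5, 0, 2, 6)
    7: (0, 7, 3, 2)

Grouping the 7 weights by Ā_19-representative: 2 linkage classes.

[[1, 4, 7], [2, 3, 5, 6]]


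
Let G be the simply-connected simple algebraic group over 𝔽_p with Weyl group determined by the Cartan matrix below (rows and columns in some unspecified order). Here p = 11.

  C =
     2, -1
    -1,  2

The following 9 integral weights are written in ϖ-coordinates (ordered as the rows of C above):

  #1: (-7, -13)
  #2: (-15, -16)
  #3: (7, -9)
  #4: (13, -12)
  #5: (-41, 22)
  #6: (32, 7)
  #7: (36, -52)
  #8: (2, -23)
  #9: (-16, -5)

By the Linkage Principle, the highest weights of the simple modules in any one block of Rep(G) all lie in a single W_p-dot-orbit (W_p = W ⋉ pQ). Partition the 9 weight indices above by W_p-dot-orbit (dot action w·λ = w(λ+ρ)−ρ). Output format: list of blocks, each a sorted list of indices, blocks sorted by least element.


C ↔ A_2 under row/col permutation; |W(A_2)| = 6.

Each λ_j+ρ reduced to Ā_11; 2-tuples below use C's row order:

  λ_1 → (4, 1) · λ_2 → (4, 3) · λ_3 → (0, 8) · λ_4 → (0, 8) · λ_5 → (4, 1) · λ_6 → (0, 8) · λ_7 → (4, 3) · λ_8 → (0, 8) · λ_9 → (4, 3)

Partition of {1..9} into 3 W_11-dot-orbits:

[[1, 5], [2, 7, 9], [3, 4, 6, 8]]


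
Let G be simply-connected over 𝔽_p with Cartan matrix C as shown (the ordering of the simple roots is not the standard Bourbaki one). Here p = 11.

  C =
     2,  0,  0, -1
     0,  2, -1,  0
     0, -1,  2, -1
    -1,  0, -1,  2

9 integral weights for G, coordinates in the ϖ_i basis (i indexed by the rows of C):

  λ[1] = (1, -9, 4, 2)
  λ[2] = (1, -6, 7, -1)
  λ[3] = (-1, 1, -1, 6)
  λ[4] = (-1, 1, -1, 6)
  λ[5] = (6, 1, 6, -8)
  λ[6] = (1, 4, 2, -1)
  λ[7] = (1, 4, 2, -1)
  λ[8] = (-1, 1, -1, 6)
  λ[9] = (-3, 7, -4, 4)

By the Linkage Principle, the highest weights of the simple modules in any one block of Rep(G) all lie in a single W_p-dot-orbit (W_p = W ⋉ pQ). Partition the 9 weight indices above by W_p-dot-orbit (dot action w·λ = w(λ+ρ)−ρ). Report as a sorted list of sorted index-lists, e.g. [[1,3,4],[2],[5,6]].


Root system A_4: the 4×4 matrix C matches after relabeling.

Alcove-folded reps (p=11, 9 weights, presented ϖ-order):

  λ_1 → (2, 5, 3, 0)
  λ_2 → (2, 5, 3, 0)
  λ_3 → (0, 2, 0, 7)
  λ_4 → (0, 2, 0, 7)
  λ_5 → (0, 2, 0, 7)
  λ_6 → (2, 5, 3, 0)
  λ_7 → (2, 5, 3, 0)
  λ_8 → (0, 2, 0, 7)
  λ_9 → (2, 5, 3, 0)

Grouping the 9 weights by Ā_11-representative: 2 linkage classes.

[[1, 2, 6, 7, 9], [3, 4, 5, 8]]


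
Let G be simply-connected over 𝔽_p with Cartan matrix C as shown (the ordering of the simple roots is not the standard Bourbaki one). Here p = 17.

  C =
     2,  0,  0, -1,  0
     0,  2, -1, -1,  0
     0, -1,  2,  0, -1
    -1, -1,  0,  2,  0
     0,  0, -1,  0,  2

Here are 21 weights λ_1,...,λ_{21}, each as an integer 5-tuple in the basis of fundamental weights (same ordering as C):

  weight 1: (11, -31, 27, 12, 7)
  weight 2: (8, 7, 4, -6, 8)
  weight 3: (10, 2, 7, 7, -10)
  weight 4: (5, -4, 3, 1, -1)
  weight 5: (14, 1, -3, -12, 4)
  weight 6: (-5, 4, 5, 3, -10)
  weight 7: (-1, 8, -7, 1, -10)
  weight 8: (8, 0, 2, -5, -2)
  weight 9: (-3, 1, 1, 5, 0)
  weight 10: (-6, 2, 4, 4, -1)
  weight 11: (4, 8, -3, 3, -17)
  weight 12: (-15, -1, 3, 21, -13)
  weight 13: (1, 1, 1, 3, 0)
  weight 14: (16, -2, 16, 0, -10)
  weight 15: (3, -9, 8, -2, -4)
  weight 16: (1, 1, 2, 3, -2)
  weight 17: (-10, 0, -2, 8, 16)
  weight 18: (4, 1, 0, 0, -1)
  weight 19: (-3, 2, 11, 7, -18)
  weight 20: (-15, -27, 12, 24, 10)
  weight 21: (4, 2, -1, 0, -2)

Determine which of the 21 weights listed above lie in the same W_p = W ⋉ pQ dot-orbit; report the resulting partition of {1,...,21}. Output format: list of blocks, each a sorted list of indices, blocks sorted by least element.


Dynkin diagram of C (from the 8 off-diagonal −1 entries): A_5.

Folding the 21 weights λ_j+ρ into Ā_17 (reps in the given 5-coord order):

  λ_1+ρ ↦ (4, 2, 3, 0, 6);  λ_2+ρ ↦ (5, 3, 5, 0, 0);  λ_3+ρ ↦ (2, 2, 2, 4, 1);  λ_4+ρ ↦ (5, 2, 1, 1, 0);  λ_5+ρ ↦ (4, 2, 3, 0, 6);  λ_6+ρ ↦ (4, 2, 3, 0, 6);  λ_7+ρ ↦ (4, 2, 3, 0, 6);  λ_8+ρ ↦ (5, 2, 1, 1, 0);  λ_9+ρ ↦ (2, 2, 2, 4, 1);  λ_10+ρ ↦ (5, 3, 5, 0, 0);  λ_11+ρ ↦ (1, 4, 7, 4, 1);  λ_12+ρ ↦ (5, 3, 5, 0, 0);  λ_13+ρ ↦ (2, 2, 2, 4, 1);  λ_14+ρ ↦ (0, 0, 1, 0, 7);  λ_15+ρ ↦ (5, 2, 1, 1, 0);  λ_16+ρ ↦ (2, 2, 2, 4, 1);  λ_17+ρ ↦ (0, 0, 1, 0, 7);  λ_18+ρ ↦ (5, 2, 1, 1, 0);  λ_19+ρ ↦ (4, 2, 3, 0, 6);  λ_20+ρ ↦ (2, 2, 2, 4, 1);  λ_21+ρ ↦ (5, 2, 1, 1, 0)

Grouping the 21 weights by Ā_17-representative: 6 linkage classes.

[[1, 5, 6, 7, 19], [2, 10, 12], [3, 9, 13, 16, 20], [4, 8, 15, 18, 21], [11], [14, 17]]


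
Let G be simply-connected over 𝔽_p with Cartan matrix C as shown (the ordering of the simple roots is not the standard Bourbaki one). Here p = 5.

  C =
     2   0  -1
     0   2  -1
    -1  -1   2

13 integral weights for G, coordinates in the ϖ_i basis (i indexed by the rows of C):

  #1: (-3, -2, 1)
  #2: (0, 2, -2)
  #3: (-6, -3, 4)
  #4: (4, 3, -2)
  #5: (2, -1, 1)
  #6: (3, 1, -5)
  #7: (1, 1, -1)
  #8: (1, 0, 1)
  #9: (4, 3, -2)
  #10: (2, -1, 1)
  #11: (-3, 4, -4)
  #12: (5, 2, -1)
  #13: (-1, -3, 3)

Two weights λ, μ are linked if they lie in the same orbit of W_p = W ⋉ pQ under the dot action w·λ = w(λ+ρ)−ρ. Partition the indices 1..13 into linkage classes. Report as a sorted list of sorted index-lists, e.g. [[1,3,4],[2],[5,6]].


Cartan matrix: type A_3 (|W|=24); un-permuting the 3 rows.

Ā_5 reps of the 13 weights (A_3, coords as presented):

    [1] (1, 0, 1)
    [2] (0, 2, 1)
    [3] (3, 0, 2)
    [4] (1, 0, 1)
    [5] (3, 0, 2)
    [6] (0, 2, 2)
    [7] (2, 2, 0)
    [8] (2, 1, 2)
    [9] (1, 0, 1)
    [10] (3, 0, 2)
    [11] (3, 0, 2)
    [12] (1, 0, 1)
    [13] (0, 2, 2)

Linkage partition of the 13 weights (6 classes, p=5):

[[1, 4, 9, 12], [2], [3, 5, 10, 11], [6, 13], [7], [8]]


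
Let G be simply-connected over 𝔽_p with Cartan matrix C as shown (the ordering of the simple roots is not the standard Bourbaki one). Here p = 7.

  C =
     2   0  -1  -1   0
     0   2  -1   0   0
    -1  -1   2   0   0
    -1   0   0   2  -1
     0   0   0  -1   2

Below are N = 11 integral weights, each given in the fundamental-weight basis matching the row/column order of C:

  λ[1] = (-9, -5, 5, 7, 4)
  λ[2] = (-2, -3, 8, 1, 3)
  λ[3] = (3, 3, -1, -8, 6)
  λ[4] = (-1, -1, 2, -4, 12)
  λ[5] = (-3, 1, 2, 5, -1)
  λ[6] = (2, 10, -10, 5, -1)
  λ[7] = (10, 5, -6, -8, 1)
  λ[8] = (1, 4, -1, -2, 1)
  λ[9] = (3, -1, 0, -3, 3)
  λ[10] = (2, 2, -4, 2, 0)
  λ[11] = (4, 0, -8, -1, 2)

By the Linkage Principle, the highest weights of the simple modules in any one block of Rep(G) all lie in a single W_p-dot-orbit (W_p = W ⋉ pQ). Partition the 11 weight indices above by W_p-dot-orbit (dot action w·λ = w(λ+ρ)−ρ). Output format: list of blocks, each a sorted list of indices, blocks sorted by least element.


Dynkin diagram of C (from the 8 off-diagonal −1 entries): A_5.

Alcove-folded reps (p=7, 11 weights, presented ϖ-order):

    1: (1, 4, 0, 1, 0)
    2: (1, 4, 0, 1, 0)
    3: (0, 0, 3, 3, 1)
    4: (0, 0, 3, 3, 1)
    5: (2, 0, 1, 2, 2)
    6: (2, 0, 1, 2, 2)
    7: (1, 4, 0, 1, 0)
    8: (1, 4, 0, 1, 0)
    9: (2, 0, 1, 2, 2)
    10: (0, 0, 3, 3, 1)
    11: (1, 4, 0, 1, 0)

Linkage partition of the 11 weights (3 classes, p=7):

[[1, 2, 7, 8, 11], [3, 4, 10], [5, 6, 9]]


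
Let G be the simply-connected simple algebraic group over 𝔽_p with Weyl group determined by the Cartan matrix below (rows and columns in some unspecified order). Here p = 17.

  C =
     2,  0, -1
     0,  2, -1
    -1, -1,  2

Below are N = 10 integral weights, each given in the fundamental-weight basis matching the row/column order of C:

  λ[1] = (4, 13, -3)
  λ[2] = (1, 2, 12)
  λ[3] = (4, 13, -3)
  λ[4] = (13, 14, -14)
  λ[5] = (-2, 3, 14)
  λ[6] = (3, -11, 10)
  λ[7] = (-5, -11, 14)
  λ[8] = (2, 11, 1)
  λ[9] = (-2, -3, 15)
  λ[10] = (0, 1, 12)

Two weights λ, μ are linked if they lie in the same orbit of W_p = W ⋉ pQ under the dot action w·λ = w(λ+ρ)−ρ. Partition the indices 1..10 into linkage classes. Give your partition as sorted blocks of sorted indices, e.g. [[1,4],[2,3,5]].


A_3 Cartan matrix, 3 simple roots permuted; ρ=(1,1,1).

Each λ_j+ρ reduced to Ā_17; 3-tuples below use C's row order:

  [1] (3, 12, 2) · [2] (1, 2, 13) · [3] (3, 12, 2) · [4] (1, 2, 13) · [5] (1, 2, 13) · [6] (4, 10, 1) · [7] (4, 10, 1) · [8] (3, 12, 2) · [9] (1, 2, 13) · [10] (1, 2, 13)

3 distinct reps among the 10 weights ⇒ 3 W_17-linkage classes:

[[1, 3, 8], [2, 4, 5, 9, 10], [6, 7]]


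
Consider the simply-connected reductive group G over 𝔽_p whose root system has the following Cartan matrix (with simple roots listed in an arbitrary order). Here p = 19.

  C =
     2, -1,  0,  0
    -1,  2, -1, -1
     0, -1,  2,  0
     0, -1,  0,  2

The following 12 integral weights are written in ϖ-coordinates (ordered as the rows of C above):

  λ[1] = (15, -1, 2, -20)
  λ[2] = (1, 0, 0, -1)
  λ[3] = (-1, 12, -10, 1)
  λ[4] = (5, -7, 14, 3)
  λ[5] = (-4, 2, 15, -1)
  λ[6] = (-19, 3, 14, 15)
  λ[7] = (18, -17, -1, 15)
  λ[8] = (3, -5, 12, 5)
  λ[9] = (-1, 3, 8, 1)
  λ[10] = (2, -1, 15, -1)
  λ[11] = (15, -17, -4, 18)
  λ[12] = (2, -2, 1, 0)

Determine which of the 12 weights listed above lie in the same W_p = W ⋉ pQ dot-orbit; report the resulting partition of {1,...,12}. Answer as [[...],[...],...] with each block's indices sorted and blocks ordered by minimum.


D_4 Cartan matrix, 4 simple roots permuted; ρ=(1,1,1,1).

λ_j+ρ reflected into Ā_19 (⟨·,θ^∨⟩≤19); 4-tuples as given:

  λ_1+ρ ↦ (3, 0, 16, 0) · λ_2+ρ ↦ (2, 1, 1, 0) · λ_3+ρ ↦ (0, 4, 9, 2) · λ_4+ρ ↦ (0, 4, 9, 2) · λ_5+ρ ↦ (3, 0, 16, 0) · λ_6+ρ ↦ (2, 1, 1, 0) · λ_7+ρ ↦ (3, 0, 16, 0) · λ_8+ρ ↦ (0, 4, 9, 2) · λ_9+ρ ↦ (0, 4, 9, 2) · λ_10+ρ ↦ (3, 0, 16, 0) · λ_11+ρ ↦ (3, 0, 16, 0) · λ_12+ρ ↦ (2, 1, 1, 0)

Linkage partition of the 12 weights (3 classes, p=19):

[[1, 5, 7, 10, 11], [2, 6, 12], [3, 4, 8, 9]]


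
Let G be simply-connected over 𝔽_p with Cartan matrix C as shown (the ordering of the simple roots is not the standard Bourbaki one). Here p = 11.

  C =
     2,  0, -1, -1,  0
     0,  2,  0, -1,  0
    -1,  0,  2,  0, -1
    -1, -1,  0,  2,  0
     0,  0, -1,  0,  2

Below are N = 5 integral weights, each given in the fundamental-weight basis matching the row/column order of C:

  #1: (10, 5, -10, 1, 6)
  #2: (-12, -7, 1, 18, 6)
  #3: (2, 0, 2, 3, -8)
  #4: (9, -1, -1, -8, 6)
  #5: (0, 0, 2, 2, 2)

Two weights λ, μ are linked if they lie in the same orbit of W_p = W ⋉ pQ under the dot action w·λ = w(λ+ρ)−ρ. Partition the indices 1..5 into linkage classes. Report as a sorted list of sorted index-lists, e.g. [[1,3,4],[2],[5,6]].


C ↔ A_5 under row/col permutation; |W(A_5)| = 720.

Folding the 5 weights λ_j+ρ into Ā_11 (reps in the given 5-coord order):

  λ_1+ρ ↦ (2, 2, 1, 0, 6) · λ_2+ρ ↦ (2, 2, 1, 0, 6) · λ_3+ρ ↦ (1, 1, 3, 3, 3) · λ_4+ρ ↦ (3, 1, 0, 0, 1) · λ_5+ρ ↦ (1, 1, 3, 3, 3)

Partition of {1..5} into 3 W_11-dot-orbits:

[[1, 2], [3, 5], [4]]


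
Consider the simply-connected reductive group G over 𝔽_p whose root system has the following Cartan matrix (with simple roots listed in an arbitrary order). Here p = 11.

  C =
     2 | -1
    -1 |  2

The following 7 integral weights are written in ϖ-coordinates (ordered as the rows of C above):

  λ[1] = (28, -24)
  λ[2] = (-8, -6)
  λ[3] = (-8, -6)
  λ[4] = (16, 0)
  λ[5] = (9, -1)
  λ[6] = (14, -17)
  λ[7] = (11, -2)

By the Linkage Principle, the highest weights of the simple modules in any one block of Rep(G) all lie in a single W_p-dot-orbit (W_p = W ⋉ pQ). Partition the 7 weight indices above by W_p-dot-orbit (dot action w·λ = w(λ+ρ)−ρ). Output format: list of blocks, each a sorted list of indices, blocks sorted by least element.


C ↔ A_2 under row/col permutation; |W(A_2)| = 6.

Alcove-folded reps (p=11, 7 weights, presented ϖ-order):

  1: (4, 6);  2: (4, 6);  3: (4, 6);  4: (4, 6);  5: (10, 0);  6: (4, 6);  7: (10, 0)

Partition of {1..7} into 2 W_11-dot-orbits:

[[1, 2, 3, 4, 6], [5, 7]]


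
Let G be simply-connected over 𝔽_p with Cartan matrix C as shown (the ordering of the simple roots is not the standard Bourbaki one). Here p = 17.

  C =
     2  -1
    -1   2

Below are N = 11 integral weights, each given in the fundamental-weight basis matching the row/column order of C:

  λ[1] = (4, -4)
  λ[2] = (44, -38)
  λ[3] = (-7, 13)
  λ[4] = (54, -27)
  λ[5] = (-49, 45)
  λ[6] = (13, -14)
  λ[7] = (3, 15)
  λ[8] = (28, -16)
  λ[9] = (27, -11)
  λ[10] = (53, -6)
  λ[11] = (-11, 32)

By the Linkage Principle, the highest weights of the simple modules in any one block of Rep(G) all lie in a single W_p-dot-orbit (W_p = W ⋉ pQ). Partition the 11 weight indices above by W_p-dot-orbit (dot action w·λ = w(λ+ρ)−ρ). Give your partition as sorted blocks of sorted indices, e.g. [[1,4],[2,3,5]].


Type A_2, rank 2, |W|=6; reorder rows/cols to standard.

Alcove-folded reps (p=17, 11 weights, presented ϖ-order):

  1: (2, 3)
  2: (6, 8)
  3: (6, 8)
  4: (8, 5)
  5: (2, 3)
  6: (1, 13)
  7: (1, 13)
  8: (2, 3)
  9: (6, 1)
  10: (2, 3)
  11: (6, 1)

Linkage partition of the 11 weights (5 classes, p=17):

[[1, 5, 8, 10], [2, 3], [4], [6, 7], [9, 11]]


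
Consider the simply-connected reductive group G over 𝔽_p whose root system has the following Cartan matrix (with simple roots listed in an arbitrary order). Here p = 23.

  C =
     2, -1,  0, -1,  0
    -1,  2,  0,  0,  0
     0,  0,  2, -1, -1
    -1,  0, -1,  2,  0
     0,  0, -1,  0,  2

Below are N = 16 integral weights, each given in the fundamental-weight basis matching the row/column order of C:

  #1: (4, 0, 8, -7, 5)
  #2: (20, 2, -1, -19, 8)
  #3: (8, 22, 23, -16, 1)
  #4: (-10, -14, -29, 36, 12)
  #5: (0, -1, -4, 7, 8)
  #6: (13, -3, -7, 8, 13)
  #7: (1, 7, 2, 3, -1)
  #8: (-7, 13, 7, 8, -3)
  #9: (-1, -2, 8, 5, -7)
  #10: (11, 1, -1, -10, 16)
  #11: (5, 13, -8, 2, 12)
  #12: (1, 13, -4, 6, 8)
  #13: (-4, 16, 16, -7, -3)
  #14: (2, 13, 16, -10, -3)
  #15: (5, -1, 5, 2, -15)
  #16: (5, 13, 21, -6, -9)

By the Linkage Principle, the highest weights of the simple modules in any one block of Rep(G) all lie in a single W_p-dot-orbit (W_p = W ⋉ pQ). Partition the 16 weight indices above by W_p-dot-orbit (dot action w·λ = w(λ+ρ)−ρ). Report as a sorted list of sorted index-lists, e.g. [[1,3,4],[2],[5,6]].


Dynkin diagram of C (from the 8 off-diagonal −1 entries): A_5.

W_23-reps of the 16 weights in Ā_23 (same 5-coord order as C):

  λ_1+ρ ↦ (1, 0, 3, 5, 6)
  λ_2+ρ ↦ (3, 2, 9, 0, 8)
  λ_3+ρ ↦ (3, 2, 9, 0, 8)
  λ_4+ρ ↦ (5, 0, 0, 8, 1)
  λ_5+ρ ↦ (1, 0, 3, 5, 6)
  λ_6+ρ ↦ (6, 6, 6, 3, 0)
  λ_7+ρ ↦ (2, 8, 3, 4, 0)
  λ_8+ρ ↦ (6, 6, 6, 3, 0)
  λ_9+ρ ↦ (1, 0, 3, 5, 6)
  λ_10+ρ ↦ (3, 2, 9, 0, 8)
  λ_11+ρ ↦ (2, 8, 3, 4, 0)
  λ_12+ρ ↦ (2, 8, 3, 4, 0)
  λ_13+ρ ↦ (6, 6, 6, 3, 0)
  λ_14+ρ ↦ (6, 6, 6, 3, 0)
  λ_15+ρ ↦ (1, 0, 3, 5, 6)
  λ_16+ρ ↦ (1, 0, 3, 5, 6)

Linkage partition of the 16 weights (5 classes, p=23):

[[1, 5, 9, 15, 16], [2, 3, 10], [4], [6, 8, 13, 14], [7, 11, 12]]


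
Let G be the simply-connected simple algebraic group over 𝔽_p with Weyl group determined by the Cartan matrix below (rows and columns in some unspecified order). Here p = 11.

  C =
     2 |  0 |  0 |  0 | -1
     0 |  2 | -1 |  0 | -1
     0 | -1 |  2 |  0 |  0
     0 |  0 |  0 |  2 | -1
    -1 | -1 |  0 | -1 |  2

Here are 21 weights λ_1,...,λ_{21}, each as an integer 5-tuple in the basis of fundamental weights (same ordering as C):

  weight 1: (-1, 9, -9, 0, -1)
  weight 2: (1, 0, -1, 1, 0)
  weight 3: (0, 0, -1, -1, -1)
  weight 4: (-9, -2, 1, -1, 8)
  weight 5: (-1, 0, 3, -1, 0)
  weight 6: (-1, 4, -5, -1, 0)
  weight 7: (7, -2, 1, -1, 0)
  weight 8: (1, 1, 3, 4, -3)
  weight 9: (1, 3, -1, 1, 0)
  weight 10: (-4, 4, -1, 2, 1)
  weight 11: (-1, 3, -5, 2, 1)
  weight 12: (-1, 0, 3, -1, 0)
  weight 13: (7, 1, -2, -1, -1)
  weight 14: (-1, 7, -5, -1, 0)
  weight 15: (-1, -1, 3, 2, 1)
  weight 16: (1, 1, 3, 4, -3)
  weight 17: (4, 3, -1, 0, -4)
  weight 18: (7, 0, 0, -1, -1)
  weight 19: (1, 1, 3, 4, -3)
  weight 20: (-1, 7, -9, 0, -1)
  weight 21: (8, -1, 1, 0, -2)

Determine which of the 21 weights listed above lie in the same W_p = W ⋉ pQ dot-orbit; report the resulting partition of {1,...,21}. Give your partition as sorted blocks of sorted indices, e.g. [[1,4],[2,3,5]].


Root system D_5: the 5×5 matrix C matches after relabeling.

W_11-reps of the 21 weights in Ā_11 (same 5-coord order as C):

    λ_1 → (0, 0, 8, 1, 0)
    λ_2 → (2, 1, 0, 2, 1)
    λ_3 → (1, 1, 0, 0, 0)
    λ_4 → (8, 1, 1, 0, 0)
    λ_5 → (0, 1, 4, 0, 1)
    λ_6 → (0, 1, 4, 0, 1)
    λ_7 → (8, 1, 1, 0, 0)
    λ_8 → (0, 0, 4, 3, 2)
    λ_9 → (2, 1, 0, 2, 1)
    λ_10 → (2, 1, 0, 2, 1)
    λ_11 → (0, 0, 4, 3, 2)
    λ_12 → (0, 1, 4, 0, 1)
    λ_13 → (8, 1, 1, 0, 0)
    λ_14 → (0, 1, 4, 0, 1)
    λ_15 → (0, 0, 4, 3, 2)
    λ_16 → (0, 0, 4, 3, 2)
    λ_17 → (2, 1, 0, 2, 1)
    λ_18 → (8, 1, 1, 0, 0)
    λ_19 → (0, 0, 4, 3, 2)
    λ_20 → (0, 0, 8, 1, 0)
    λ_21 → (8, 1, 1, 0, 0)

6 distinct reps among the 21 weights ⇒ 6 W_11-linkage classes:

[[1, 20], [2, 9, 10, 17], [3], [4, 7, 13, 18, 21], [5, 6, 12, 14], [8, 11, 15, 16, 19]]


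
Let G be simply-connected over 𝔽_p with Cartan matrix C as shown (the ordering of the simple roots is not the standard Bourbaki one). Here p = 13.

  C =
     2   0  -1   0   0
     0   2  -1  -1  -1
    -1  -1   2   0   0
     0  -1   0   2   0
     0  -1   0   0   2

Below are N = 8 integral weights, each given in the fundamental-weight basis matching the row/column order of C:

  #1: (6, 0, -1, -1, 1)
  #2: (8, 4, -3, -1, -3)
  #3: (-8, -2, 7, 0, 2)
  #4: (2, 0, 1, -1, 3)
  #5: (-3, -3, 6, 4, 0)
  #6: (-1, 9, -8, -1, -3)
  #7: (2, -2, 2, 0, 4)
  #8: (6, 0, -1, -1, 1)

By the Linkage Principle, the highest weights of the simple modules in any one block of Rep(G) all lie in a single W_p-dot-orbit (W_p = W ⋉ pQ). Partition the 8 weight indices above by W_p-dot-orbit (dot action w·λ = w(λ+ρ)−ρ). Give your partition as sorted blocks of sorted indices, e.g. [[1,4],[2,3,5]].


Dynkin diagram of C (from the 8 off-diagonal −1 entries): D_5.

Alcove-folded reps (p=13, 8 weights, presented ϖ-order):

    [1] (7, 1, 0, 0, 2)
    [2] (7, 1, 0, 0, 2)
    [3] (7, 1, 0, 0, 2)
    [4] (3, 1, 2, 0, 4)
    [5] (2, 1, 2, 3, 1)
    [6] (7, 1, 0, 0, 2)
    [7] (3, 1, 2, 0, 4)
    [8] (7, 1, 0, 0, 2)

Partition of {1..8} into 3 W_13-dot-orbits:

[[1, 2, 3, 6, 8], [4, 7], [5]]


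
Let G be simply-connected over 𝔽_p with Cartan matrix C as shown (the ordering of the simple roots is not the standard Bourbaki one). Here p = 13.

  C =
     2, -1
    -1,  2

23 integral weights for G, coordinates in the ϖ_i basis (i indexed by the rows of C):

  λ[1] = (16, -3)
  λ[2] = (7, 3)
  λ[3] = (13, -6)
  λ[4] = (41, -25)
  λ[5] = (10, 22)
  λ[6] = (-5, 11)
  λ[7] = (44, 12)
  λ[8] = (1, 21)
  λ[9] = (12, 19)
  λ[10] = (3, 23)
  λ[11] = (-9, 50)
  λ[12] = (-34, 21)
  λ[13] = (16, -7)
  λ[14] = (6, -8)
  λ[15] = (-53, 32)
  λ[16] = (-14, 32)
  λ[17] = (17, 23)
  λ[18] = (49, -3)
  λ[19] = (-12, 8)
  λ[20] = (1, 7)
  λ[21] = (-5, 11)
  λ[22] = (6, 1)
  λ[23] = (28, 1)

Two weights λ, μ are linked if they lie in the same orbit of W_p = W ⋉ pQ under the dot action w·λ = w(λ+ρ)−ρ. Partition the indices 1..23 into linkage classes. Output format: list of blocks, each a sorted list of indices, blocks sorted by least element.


Root system A_2: the 2×2 matrix C matches after relabeling.

λ_j+ρ reflected into Ā_13 (⟨·,θ^∨⟩≤13); 2-tuples as given:

  [1] (9, 2) · [2] (8, 4) · [3] (8, 4) · [4] (2, 8) · [5] (2, 8) · [6] (4, 8) · [7] (0, 7) · [8] (9, 2) · [9] (0, 7) · [10] (9, 2) · [11] (8, 4) · [12] (7, 2) · [13] (7, 2) · [14] (0, 7) · [15] (0, 7) · [16] (0, 7) · [17] (2, 8) · [18] (9, 2) · [19] (9, 2) · [20] (2, 8) · [21] (4, 8) · [22] (7, 2) · [23] (2, 8)

Linkage partition of the 23 weights (6 classes, p=13):

[[1, 8, 10, 18, 19], [2, 3, 11], [4, 5, 17, 20, 23], [6, 21], [7, 9, 14, 15, 16], [12, 13, 22]]


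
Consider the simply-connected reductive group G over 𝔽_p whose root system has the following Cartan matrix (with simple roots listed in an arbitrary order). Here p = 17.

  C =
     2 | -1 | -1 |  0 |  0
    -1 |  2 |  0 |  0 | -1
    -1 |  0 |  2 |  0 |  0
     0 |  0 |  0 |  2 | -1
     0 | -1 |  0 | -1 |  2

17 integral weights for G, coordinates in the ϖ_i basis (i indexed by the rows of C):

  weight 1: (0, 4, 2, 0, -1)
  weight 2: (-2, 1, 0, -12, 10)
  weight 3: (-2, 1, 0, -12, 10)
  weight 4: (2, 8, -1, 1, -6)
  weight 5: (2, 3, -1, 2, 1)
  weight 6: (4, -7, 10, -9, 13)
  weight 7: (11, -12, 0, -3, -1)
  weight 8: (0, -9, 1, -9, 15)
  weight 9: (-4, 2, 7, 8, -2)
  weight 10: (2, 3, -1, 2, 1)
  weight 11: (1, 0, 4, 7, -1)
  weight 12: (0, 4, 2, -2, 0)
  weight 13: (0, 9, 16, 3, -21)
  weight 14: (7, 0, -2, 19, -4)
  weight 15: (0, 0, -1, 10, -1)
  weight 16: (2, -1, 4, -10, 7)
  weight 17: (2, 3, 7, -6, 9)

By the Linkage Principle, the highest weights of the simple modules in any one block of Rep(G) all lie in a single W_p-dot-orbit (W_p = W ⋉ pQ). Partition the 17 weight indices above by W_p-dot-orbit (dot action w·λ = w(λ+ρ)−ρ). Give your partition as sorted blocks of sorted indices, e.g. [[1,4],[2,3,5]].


Dynkin diagram of C (from the 8 off-diagonal −1 entries): A_5.

Alcove-folded reps (p=17, 17 weights, presented ϖ-order):

  [1] (1, 5, 3, 1, 0)
  [2] (1, 1, 0, 11, 0)
  [3] (1, 1, 0, 11, 0)
  [4] (3, 4, 0, 3, 2)
  [5] (3, 4, 0, 3, 2)
  [6] (1, 5, 3, 1, 0)
  [7] (1, 1, 0, 11, 0)
  [8] (2, 1, 5, 8, 0)
  [9] (2, 1, 5, 8, 0)
  [10] (3, 4, 0, 3, 2)
  [11] (2, 1, 5, 8, 0)
  [12] (1, 5, 3, 1, 0)
  [13] (1, 5, 3, 1, 0)
  [14] (2, 1, 5, 8, 0)
  [15] (1, 1, 0, 11, 0)
  [16] (2, 1, 5, 8, 0)
  [17] (3, 4, 0, 3, 2)

These 17 weights hit 4 W_17-dot-orbits; sizes (4, 4, 4, 5):

[[1, 6, 12, 13], [2, 3, 7, 15], [4, 5, 10, 17], [8, 9, 11, 14, 16]]


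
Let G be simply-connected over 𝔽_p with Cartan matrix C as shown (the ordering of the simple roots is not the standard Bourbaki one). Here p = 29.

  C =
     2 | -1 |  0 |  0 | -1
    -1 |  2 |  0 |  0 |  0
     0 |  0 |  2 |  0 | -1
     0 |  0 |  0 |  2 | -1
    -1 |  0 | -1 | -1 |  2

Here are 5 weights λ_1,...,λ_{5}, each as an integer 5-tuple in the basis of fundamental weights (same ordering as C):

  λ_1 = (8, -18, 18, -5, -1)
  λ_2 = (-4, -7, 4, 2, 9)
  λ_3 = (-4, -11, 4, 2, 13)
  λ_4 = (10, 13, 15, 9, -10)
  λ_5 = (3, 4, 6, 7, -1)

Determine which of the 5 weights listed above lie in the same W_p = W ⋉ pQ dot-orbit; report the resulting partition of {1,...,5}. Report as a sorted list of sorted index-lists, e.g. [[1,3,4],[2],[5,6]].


Cartan matrix: type D_5 (|W|=1920); un-permuting the 5 rows.

Each λ_j+ρ reduced to Ā_29; 5-tuples below use C's row order:

    λ_1 → (4, 5, 7, 8, 0)
    λ_2 → (6, 3, 5, 3, 1)
    λ_3 → (6, 3, 5, 3, 1)
    λ_4 → (9, 1, 3, 3, 1)
    λ_5 → (4, 5, 7, 8, 0)

These 5 weights hit 3 W_29-dot-orbits; sizes (2, 2, 1):

[[1, 5], [2, 3], [4]]


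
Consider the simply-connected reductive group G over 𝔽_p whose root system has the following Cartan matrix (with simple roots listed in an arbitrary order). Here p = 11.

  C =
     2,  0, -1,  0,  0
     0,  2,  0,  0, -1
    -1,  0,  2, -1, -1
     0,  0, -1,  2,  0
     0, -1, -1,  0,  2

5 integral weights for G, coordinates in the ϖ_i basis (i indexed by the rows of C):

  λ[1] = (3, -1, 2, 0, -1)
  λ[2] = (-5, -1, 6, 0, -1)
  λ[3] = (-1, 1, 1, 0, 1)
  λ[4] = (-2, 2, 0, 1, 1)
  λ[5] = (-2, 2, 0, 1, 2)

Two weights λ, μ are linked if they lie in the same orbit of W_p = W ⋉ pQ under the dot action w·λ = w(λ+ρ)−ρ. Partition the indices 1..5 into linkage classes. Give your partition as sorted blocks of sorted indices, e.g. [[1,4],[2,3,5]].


Dynkin diagram of C (from the 8 off-diagonal −1 entries): D_5.

λ_j+ρ reflected into Ā_11 (⟨·,θ^∨⟩≤11); 5-tuples as given:

  [1] (4, 0, 3, 1, 0) · [2] (4, 0, 3, 1, 0) · [3] (0, 2, 2, 1, 2) · [4] (1, 3, 0, 2, 2) · [5] (1, 3, 0, 2, 2)

Linkage partition of the 5 weights (3 classes, p=11):

[[1, 2], [3], [4, 5]]


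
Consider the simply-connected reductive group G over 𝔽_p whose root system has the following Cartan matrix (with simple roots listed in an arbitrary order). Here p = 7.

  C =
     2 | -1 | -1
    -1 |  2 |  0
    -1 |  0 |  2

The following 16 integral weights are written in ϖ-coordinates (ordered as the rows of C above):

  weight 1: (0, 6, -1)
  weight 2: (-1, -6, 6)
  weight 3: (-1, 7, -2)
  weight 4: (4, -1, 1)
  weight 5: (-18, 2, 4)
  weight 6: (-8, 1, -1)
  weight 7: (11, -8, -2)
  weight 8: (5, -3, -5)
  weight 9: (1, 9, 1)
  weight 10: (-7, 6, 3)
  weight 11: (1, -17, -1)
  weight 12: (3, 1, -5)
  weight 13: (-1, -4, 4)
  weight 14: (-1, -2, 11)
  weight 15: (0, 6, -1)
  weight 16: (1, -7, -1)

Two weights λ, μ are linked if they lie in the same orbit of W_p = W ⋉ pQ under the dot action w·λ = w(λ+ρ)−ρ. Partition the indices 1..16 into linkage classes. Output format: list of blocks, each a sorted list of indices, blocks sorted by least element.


Cartan matrix: type A_3 (|W|=24); un-permuting the 3 rows.

Each λ_j+ρ reduced to Ā_7; 3-tuples below use C's row order:

  1: (0, 6, 1)
  2: (5, 0, 2)
  3: (0, 6, 1)
  4: (5, 0, 2)
  5: (3, 0, 2)
  6: (5, 0, 2)
  7: (0, 2, 4)
  8: (0, 2, 4)
  9: (3, 0, 2)
  10: (4, 1, 2)
  11: (5, 0, 2)
  12: (0, 2, 4)
  13: (3, 0, 2)
  14: (4, 1, 2)
  15: (0, 6, 1)
  16: (0, 2, 4)

Grouping the 16 weights by Ā_7-representative: 5 linkage classes.

[[1, 3, 15], [2, 4, 6, 11], [5, 9, 13], [7, 8, 12, 16], [10, 14]]


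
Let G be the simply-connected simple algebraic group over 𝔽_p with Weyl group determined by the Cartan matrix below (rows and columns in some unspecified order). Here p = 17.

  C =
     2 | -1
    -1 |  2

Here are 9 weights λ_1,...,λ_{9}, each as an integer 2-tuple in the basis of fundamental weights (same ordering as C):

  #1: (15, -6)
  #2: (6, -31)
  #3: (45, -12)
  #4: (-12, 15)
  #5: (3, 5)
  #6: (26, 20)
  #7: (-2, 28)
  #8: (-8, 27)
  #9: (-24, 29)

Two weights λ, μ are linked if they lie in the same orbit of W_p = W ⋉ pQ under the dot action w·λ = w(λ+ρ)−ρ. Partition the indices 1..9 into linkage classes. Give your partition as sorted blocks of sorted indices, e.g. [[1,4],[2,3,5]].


A_2 Cartan matrix, 2 simple roots permuted; ρ=(1,1).

Ā_17 reps of the 9 weights (A_2, coords as presented):

  λ_1+ρ ↦ (11, 5)
  λ_2+ρ ↦ (4, 6)
  λ_3+ρ ↦ (11, 5)
  λ_4+ρ ↦ (11, 5)
  λ_5+ρ ↦ (4, 6)
  λ_6+ρ ↦ (10, 4)
  λ_7+ρ ↦ (11, 5)
  λ_8+ρ ↦ (4, 6)
  λ_9+ρ ↦ (4, 6)

3 distinct reps among the 9 weights ⇒ 3 W_17-linkage classes:

[[1, 3, 4, 7], [2, 5, 8, 9], [6]]
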